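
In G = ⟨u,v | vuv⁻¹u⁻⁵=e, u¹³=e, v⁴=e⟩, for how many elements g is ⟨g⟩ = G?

⟨g⟩ = G would require ord(g) = |G| = 52, but the maximum element order in G is 13 < 52. So G is not cyclic and no single element generates it: the count is 0.

Answer: 0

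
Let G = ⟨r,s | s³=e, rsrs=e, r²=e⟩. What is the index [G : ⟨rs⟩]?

First find ord(rs) by computing successive powers:
  (rs)¹ = rs, (rs)² = e.
So |⟨rs⟩| = ord(rs) = 2. With |G| = 6, by Lagrange [G : ⟨rs⟩] = 6/2 = 3.

Answer: 3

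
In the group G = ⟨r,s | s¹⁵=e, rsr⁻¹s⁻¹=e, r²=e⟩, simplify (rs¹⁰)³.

Compute successive powers of (rs¹⁰), reducing at each step:
  (rs¹⁰)²: (rs¹⁰) · r = s¹⁰;   (s¹⁰) · s¹⁰ = s⁵
  (rs¹⁰)³: (s⁵) · r = rs⁵;   (rs⁵) · s¹⁰ = r

Answer: r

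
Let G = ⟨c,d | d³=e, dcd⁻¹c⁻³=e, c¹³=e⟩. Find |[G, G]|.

G' = [G, G] is generated by all commutators. The generator-pair commutators are: [c, d] = c¹¹.
The subgroup they normally generate is {e, c, c², c³, c⁴, c⁵, c⁶, c⁷, c⁸, c⁹, c¹⁰, c¹¹, c¹²}, of order 13.
Check: |G/G'| = 39/13 = 3 is the order of the abelianisation.

Answer: 13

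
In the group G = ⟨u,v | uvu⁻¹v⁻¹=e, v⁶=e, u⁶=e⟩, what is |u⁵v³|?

Compute successive powers until reaching e:
  (u⁵v³)¹ = u⁵v³, (u⁵v³)² = u⁴, (u⁵v³)³ = u³v³, (u⁵v³)⁴ = u², (u⁵v³)⁵ = uv³, (u⁵v³)⁶ = e.
The smallest positive k with (u⁵v³)ᵏ = e is 6.

Answer: 6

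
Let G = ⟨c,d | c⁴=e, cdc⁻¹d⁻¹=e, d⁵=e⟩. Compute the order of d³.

Compute successive powers until reaching e:
  (d³)¹ = d³, (d³)² = d, (d³)³ = d⁴, (d³)⁴ = d², (d³)⁵ = e.
The smallest positive k with (d³)ᵏ = e is 5.

Answer: 5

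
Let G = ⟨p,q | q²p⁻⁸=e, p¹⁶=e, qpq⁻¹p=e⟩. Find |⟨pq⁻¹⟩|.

|⟨pq⁻¹⟩| equals the order of pq⁻¹. Compute successive powers until reaching e:
  (pq⁻¹)¹ = pq⁻¹, (pq⁻¹)² = p⁸, (pq⁻¹)³ = pq, (pq⁻¹)⁴ = e.
The smallest positive k with (pq⁻¹)ᵏ = e is 4, so |⟨pq⁻¹⟩| = 4.

Answer: 4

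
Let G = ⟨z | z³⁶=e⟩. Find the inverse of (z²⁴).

The order of (z²⁴) is 3 (smallest k with (z²⁴)ᵏ = e), so (z²⁴)⁻¹ = (z²⁴)² = z¹².
Check: (z²⁴) · (z¹²) → (z²⁴) · z¹² = e, giving e as required.

Answer: z¹²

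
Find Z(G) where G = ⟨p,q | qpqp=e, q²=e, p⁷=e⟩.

An element z ∈ Z(G) iff z commutes with every generator.
For example e is central: e·p = p = p·e; e·q = q = q·e.
Whereas p ∉ Z(G) since p·q = pq ≠ p⁶q = q·p.
Checking each of the 14 elements this way gives Z(G) = {e}, of order 1.

Answer: {e}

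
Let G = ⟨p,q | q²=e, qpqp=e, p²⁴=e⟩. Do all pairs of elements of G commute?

p·q = pq but q·p = p²³q, so p·q ≠ q·p and G is not abelian.

Answer: No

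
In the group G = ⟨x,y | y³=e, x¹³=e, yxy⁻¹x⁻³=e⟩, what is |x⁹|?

Compute successive powers until reaching e:
  (x⁹)¹ = x⁹, (x⁹)² = x⁵, (x⁹)³ = x, (x⁹)⁴ = x¹⁰, (x⁹)⁵ = x⁶, (x⁹)⁶ = x², (x⁹)⁷ = x¹¹, (x⁹)⁸ = x⁷, (x⁹)⁹ = x³, (x⁹)¹⁰ = x¹², (x⁹)¹¹ = x⁸, (x⁹)¹² = x⁴, (x⁹)¹³ = e.
The smallest positive k with (x⁹)ᵏ = e is 13.

Answer: 13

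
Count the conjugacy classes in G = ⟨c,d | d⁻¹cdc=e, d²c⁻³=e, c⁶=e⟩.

The conjugacy classes (representative and size) are:
  [e] (size 1), [c] (size 2), [c²] (size 2), [c³] (size 1), [cd⁻¹] (size 3), [c²d⁻¹] (size 3).
Class equation: 1 + 2 + 2 + 1 + 3 + 3 = 12 = |G|. So G has 6 conjugacy classes.

Answer: 6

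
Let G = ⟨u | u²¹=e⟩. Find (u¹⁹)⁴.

Compute successive powers of (u¹⁹), reducing at each step:
  (u¹⁹)²: (u¹⁹) · u¹⁹ = u¹⁷
  (u¹⁹)³: (u¹⁷) · u¹⁹ = u¹⁵
  (u¹⁹)⁴: (u¹⁵) · u¹⁹ = u¹³

Answer: u¹³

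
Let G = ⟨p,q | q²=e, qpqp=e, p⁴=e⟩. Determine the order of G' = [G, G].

G' = [G, G] is generated by all commutators. The generator-pair commutators are: [p, q] = p².
The subgroup they normally generate is {e, p²}, of order 2.
Check: |G/G'| = 8/2 = 4 is the order of the abelianisation.

Answer: 2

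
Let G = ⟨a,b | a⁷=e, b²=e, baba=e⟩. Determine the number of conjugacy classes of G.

The conjugacy classes (representative and size) are:
  [e] (size 1), [a⁶] (size 2), [a⁵] (size 2), [a⁴] (size 2), [ab] (size 7).
Class equation: 1 + 2 + 2 + 2 + 7 = 14 = |G|. So G has 5 conjugacy classes.

Answer: 5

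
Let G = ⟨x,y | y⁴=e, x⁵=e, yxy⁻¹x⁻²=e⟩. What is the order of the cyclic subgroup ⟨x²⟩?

|⟨x²⟩| equals the order of x². Compute successive powers until reaching e:
  (x²)¹ = x², (x²)² = x⁴, (x²)³ = x, (x²)⁴ = x³, (x²)⁵ = e.
The smallest positive k with (x²)ᵏ = e is 5, so |⟨x²⟩| = 5.

Answer: 5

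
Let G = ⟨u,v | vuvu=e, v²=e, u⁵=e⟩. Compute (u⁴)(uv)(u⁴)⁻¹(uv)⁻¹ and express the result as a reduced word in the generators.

[(u⁴), (uv)] = (u⁴)·(uv)·(u⁴)⁻¹·(uv)⁻¹.
  (u⁴) · (uv) = v
  v · u = u⁴v
  (u⁴v) · (uv) = u³

Answer: u³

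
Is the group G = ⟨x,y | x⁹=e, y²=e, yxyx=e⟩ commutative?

x·y = xy but y·x = x⁸y, so x·y ≠ y·x and G is not abelian.

Answer: No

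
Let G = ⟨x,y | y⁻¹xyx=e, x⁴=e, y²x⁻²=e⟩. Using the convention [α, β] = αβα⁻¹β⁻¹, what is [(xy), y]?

[(xy), y] = (xy)·y·(xy)⁻¹·y⁻¹.
  (xy) · y = x³
  (x³) · (xy⁻¹) = y⁻¹
  (y⁻¹) · (y⁻¹) = x²

Answer: x²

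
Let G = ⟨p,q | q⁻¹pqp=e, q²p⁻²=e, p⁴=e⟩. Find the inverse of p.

The order of p is 4 (smallest k with pᵏ = e), so p⁻¹ = p³ = p³.
Check: p · (p³) → p · p³ = e, giving e as required.

Answer: p³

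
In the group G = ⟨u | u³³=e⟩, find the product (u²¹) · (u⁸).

Compute (u²¹) · (u⁸) by multiplying left to right and reducing via the relations at each step:
  (u²¹) · u⁸ = u²⁹

Answer: u²⁹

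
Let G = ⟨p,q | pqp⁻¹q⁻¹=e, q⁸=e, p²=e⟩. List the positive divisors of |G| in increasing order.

|G| = 16 = 2⁴. By Lagrange's theorem the order of any subgroup divides 16; the divisors of 16 are 1, 2, 4, 8, 16.

Answer: 1, 2, 4, 8, 16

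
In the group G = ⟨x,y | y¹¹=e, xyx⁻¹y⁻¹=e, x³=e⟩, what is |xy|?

Compute successive powers until reaching e:
  (xy)¹ = xy, (xy)² = x²y², (xy)³ = y³, (xy)⁴ = xy⁴, (xy)⁵ = x²y⁵, (xy)⁶ = y⁶, (xy)⁷ = xy⁷, (xy)⁸ = x²y⁸, (xy)⁹ = y⁹, (xy)¹⁰ = xy¹⁰, (xy)¹¹ = x², (xy)¹² = y, (xy)¹³ = xy², (xy)¹⁴ = x²y³, (xy)¹⁵ = y⁴, (xy)¹⁶ = xy⁵, (xy)¹⁷ = x²y⁶, (xy)¹⁸ = y⁷, (xy)¹⁹ = xy⁸, (xy)²⁰ = x²y⁹, (xy)²¹ = y¹⁰, (xy)²² = x, (xy)²³ = x²y, (xy)²⁴ = y², (xy)²⁵ = xy³, (xy)²⁶ = x²y⁴, (xy)²⁷ = y⁵, (xy)²⁸ = xy⁶, (xy)²⁹ = x²y⁷, (xy)³⁰ = y⁸, (xy)³¹ = xy⁹, (xy)³² = x²y¹⁰, (xy)³³ = e.
The smallest positive k with (xy)ᵏ = e is 33.

Answer: 33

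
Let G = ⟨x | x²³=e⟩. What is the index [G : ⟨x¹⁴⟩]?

First find ord(x¹⁴) by computing successive powers:
  (x¹⁴)¹ = x¹⁴, (x¹⁴)² = x⁵, (x¹⁴)³ = x¹⁹, (x¹⁴)⁴ = x¹⁰, (x¹⁴)⁵ = x, (x¹⁴)⁶ = x¹⁵, (x¹⁴)⁷ = x⁶, (x¹⁴)⁸ = x²⁰, (x¹⁴)⁹ = x¹¹, (x¹⁴)¹⁰ = x², (x¹⁴)¹¹ = x¹⁶, (x¹⁴)¹² = x⁷, (x¹⁴)¹³ = x²¹, (x¹⁴)¹⁴ = x¹², (x¹⁴)¹⁵ = x³, (x¹⁴)¹⁶ = x¹⁷, (x¹⁴)¹⁷ = x⁸, (x¹⁴)¹⁸ = x²², (x¹⁴)¹⁹ = x¹³, (x¹⁴)²⁰ = x⁴, (x¹⁴)²¹ = x¹⁸, (x¹⁴)²² = x⁹, (x¹⁴)²³ = e.
So |⟨x¹⁴⟩| = ord(x¹⁴) = 23. With |G| = 23, by Lagrange [G : ⟨x¹⁴⟩] = 23/23 = 1.

Answer: 1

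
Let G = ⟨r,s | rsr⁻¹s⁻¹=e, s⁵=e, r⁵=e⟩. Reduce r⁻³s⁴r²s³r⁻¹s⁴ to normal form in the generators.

Multiply left to right, reducing at each step:
  (r²) · s⁴ = r²s⁴
  (r²s⁴) · r² = r⁴s⁴
  (r⁴s⁴) · s³ = r⁴s²
  (r⁴s²) · r⁻¹ = r³s²
  (r³s²) · s⁴ = r³s

Answer: r³s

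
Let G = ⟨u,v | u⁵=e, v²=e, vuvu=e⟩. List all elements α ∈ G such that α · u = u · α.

⟨u⟩ ⊆ C_G(u) since powers of u commute with u; so |C_G(u)| ≥ |⟨u⟩| = 5.
By orbit–stabilizer, |C_G(u)| = |G| / |conj. class of u| = 10 / 2 = 5.
The 5 elements commuting with u are {e, u, u², u³, u⁴}.

Answer: {e, u, u², u³, u⁴}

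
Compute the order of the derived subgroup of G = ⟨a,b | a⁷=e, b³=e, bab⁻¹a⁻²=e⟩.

G' = [G, G] is generated by all commutators. The generator-pair commutators are: [a, b] = a⁶.
The subgroup they normally generate is {e, a, a², a³, a⁴, a⁵, a⁶}, of order 7.
Check: |G/G'| = 21/7 = 3 is the order of the abelianisation.

Answer: 7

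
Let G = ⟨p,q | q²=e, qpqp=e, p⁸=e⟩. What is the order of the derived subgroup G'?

G' = [G, G] is generated by all commutators. The generator-pair commutators are: [p, q] = p².
The subgroup they normally generate is {e, p², p⁴, p⁶}, of order 4.
Check: |G/G'| = 16/4 = 4 is the order of the abelianisation.

Answer: 4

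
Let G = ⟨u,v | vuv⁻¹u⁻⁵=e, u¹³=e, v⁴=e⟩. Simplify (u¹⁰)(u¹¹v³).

Compute (u¹⁰) · (u¹¹v³) by multiplying left to right and reducing via the relations at each step:
  (u¹⁰) · u¹¹ = u⁸
  (u⁸) · v³ = u⁸v³

Answer: u⁸v³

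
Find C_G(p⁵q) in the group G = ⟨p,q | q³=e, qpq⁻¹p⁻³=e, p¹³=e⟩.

⟨p⁵q⟩ ⊆ C_G(p⁵q) since powers of p⁵q commute with p⁵q; so |C_G(p⁵q)| ≥ |⟨p⁵q⟩| = 3.
By orbit–stabilizer, |C_G(p⁵q)| = |G| / |conj. class of p⁵q| = 39 / 13 = 3.
The 3 elements commuting with p⁵q are {e, p⁵q, p⁷q²}.

Answer: {e, p⁵q, p⁷q²}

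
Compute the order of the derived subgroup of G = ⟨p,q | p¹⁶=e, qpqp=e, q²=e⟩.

G' = [G, G] is generated by all commutators. The generator-pair commutators are: [p, q] = p².
The subgroup they normally generate is {e, p², p⁴, p⁶, p⁸, p¹⁰, p¹², p¹⁴}, of order 8.
Check: |G/G'| = 32/8 = 4 is the order of the abelianisation.

Answer: 8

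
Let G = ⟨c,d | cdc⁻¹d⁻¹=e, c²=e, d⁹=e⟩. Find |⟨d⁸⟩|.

|⟨d⁸⟩| equals the order of d⁸. Compute successive powers until reaching e:
  (d⁸)¹ = d⁸, (d⁸)² = d⁷, (d⁸)³ = d⁶, (d⁸)⁴ = d⁵, (d⁸)⁵ = d⁴, (d⁸)⁶ = d³, (d⁸)⁷ = d², (d⁸)⁸ = d, (d⁸)⁹ = e.
The smallest positive k with (d⁸)ᵏ = e is 9, so |⟨d⁸⟩| = 9.

Answer: 9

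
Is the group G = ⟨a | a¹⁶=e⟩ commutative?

G has a single generator, so G is cyclic and hence abelian.

Answer: Yes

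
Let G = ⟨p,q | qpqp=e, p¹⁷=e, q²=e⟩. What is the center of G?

An element z ∈ Z(G) iff z commutes with every generator.
For example e is central: e·p = p = p·e; e·q = q = q·e.
Whereas p ∉ Z(G) since p·q = pq ≠ p¹⁶q = q·p.
Checking each of the 34 elements this way gives Z(G) = {e}, of order 1.

Answer: {e}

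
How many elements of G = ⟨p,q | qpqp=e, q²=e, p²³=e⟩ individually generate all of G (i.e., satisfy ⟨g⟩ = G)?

⟨g⟩ = G would require ord(g) = |G| = 46, but the maximum element order in G is 23 < 46. So G is not cyclic and no single element generates it: the count is 0.

Answer: 0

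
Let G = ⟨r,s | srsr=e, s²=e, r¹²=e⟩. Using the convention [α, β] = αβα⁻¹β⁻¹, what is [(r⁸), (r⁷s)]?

[(r⁸), (r⁷s)] = (r⁸)·(r⁷s)·(r⁸)⁻¹·(r⁷s)⁻¹.
  (r⁸) · (r⁷s) = r³s
  (r³s) · (r⁴) = r¹¹s
  (r¹¹s) · (r⁷s) = r⁴

Answer: r⁴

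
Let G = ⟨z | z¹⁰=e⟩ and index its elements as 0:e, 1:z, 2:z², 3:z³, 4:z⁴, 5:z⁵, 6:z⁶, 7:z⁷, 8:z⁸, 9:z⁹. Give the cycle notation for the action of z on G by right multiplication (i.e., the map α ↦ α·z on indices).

(0 1 2 3 4 5 6 7 8 9)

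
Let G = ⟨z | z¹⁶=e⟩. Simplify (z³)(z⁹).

Compute (z³) · (z⁹) by multiplying left to right and reducing via the relations at each step:
  (z³) · z⁹ = z¹²

Answer: z¹²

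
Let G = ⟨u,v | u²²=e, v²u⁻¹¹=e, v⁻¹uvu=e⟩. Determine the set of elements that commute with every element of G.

An element z ∈ Z(G) iff z commutes with every generator.
For example u¹¹ is central: (u¹¹)·u = u¹² = u·(u¹¹); (u¹¹)·v = v⁻¹ = v·(u¹¹).
Whereas u ∉ Z(G) since u·v = uv ≠ u¹⁰v⁻¹ = v·u.
Checking each of the 44 elements this way gives Z(G) = {e, u¹¹}, of order 2.

Answer: {e, u¹¹}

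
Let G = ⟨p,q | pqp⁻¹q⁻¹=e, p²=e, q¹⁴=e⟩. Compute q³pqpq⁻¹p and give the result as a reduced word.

Multiply left to right, reducing at each step:
  (q³) · p = pq³
  (pq³) · q = pq⁴
  (pq⁴) · p = q⁴
  (q⁴) · q⁻¹ = q³
  (q³) · p = pq³

Answer: pq³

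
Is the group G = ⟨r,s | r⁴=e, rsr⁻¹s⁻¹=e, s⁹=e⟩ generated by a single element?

|G| = 36. The element rs has order 36 (its powers give 36 distinct elements), so ⟨rs⟩ = G and G is cyclic.

Answer: Yes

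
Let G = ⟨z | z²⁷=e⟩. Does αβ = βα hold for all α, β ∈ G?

G has a single generator, so G is cyclic and hence abelian.

Answer: Yes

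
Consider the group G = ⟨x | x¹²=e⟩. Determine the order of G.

G is generated by a single element, so G is cyclic. The relator gives x¹² = e and no smaller power is forced to be e, so the 12 powers {e, x, x², x³, x⁴, x⁵, x⁶, x⁷, x⁸, x⁹, x¹¹, x¹⁰} are distinct. Hence |G| = 12.

Answer: 12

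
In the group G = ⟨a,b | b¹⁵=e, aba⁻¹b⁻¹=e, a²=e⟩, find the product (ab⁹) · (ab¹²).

Compute (ab⁹) · (ab¹²) by multiplying left to right and reducing via the relations at each step:
  (ab⁹) · a = b⁹
  (b⁹) · b¹² = b⁶

Answer: b⁶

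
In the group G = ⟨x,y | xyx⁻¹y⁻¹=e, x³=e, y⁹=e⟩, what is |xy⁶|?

Compute successive powers until reaching e:
  (xy⁶)¹ = xy⁶, (xy⁶)² = x²y³, (xy⁶)³ = e.
The smallest positive k with (xy⁶)ᵏ = e is 3.

Answer: 3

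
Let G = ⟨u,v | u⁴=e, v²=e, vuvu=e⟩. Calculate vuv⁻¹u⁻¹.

[v, u] = v·u·v⁻¹·u⁻¹.
  v · u = u³v
  (u³v) · v = u³
  (u³) · (u³) = u²

Answer: u²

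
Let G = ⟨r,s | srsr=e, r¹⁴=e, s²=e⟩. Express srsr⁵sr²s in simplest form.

Multiply left to right, reducing at each step:
  s · r = r¹³s
  (r¹³s) · s = r¹³
  (r¹³) · r⁵ = r⁴
  (r⁴) · s = r⁴s
  (r⁴s) · r² = r²s
  (r²s) · s = r²

Answer: r²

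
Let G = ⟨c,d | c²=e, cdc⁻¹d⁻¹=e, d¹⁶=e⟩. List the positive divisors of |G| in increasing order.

|G| = 32 = 2⁵. By Lagrange's theorem the order of any subgroup divides 32; the divisors of 32 are 1, 2, 4, 8, 16, 32.

Answer: 1, 2, 4, 8, 16, 32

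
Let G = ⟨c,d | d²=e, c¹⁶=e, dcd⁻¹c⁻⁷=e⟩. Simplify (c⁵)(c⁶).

Compute (c⁵) · (c⁶) by multiplying left to right and reducing via the relations at each step:
  (c⁵) · c⁶ = c¹¹

Answer: c¹¹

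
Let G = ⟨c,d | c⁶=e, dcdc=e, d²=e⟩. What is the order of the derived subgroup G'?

G' = [G, G] is generated by all commutators. The generator-pair commutators are: [c, d] = c².
The subgroup they normally generate is {e, c², c⁴}, of order 3.
Check: |G/G'| = 12/3 = 4 is the order of the abelianisation.

Answer: 3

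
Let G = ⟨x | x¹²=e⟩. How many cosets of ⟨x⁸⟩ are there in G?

First find ord(x⁸) by computing successive powers:
  (x⁸)¹ = x⁸, (x⁸)² = x⁴, (x⁸)³ = e.
So |⟨x⁸⟩| = ord(x⁸) = 3. With |G| = 12, by Lagrange [G : ⟨x⁸⟩] = 12/3 = 4.

Answer: 4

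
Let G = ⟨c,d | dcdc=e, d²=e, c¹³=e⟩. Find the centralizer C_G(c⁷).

⟨c⁷⟩ ⊆ C_G(c⁷) since powers of c⁷ commute with c⁷; so |C_G(c⁷)| ≥ |⟨c⁷⟩| = 13.
By orbit–stabilizer, |C_G(c⁷)| = |G| / |conj. class of c⁷| = 26 / 2 = 13.
The 13 elements commuting with c⁷ are {e, c, c², c³, c⁴, c⁵, c⁶, c⁷, c⁸, c⁹, c¹⁰, c¹¹, c¹²}.

Answer: {e, c, c², c³, c⁴, c⁵, c⁶, c⁷, c⁸, c⁹, c¹⁰, c¹¹, c¹²}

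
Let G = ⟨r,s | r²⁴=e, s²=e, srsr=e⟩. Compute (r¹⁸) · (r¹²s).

Compute (r¹⁸) · (r¹²s) by multiplying left to right and reducing via the relations at each step:
  (r¹⁸) · r¹² = r⁶
  (r⁶) · s = r⁶s

Answer: r⁶s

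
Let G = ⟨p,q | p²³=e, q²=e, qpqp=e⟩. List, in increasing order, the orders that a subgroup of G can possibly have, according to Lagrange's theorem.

|G| = 46 = 2 · 23. By Lagrange's theorem the order of any subgroup divides 46; the divisors of 46 are 1, 2, 23, 46.

Answer: 1, 2, 23, 46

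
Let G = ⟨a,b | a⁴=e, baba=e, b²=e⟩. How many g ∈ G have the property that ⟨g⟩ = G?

⟨g⟩ = G would require ord(g) = |G| = 8, but the maximum element order in G is 4 < 8. So G is not cyclic and no single element generates it: the count is 0.

Answer: 0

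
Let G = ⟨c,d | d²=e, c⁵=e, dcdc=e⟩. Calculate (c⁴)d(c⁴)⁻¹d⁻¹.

[(c⁴), d] = (c⁴)·d·(c⁴)⁻¹·d⁻¹.
  (c⁴) · d = c⁴d
  (c⁴d) · c = c³d
  (c³d) · d = c³

Answer: c³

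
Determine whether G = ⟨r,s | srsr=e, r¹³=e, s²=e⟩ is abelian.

r·s = rs but s·r = r¹²s, so r·s ≠ s·r and G is not abelian.

Answer: No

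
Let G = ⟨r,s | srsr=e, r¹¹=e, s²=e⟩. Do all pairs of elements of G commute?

r·s = rs but s·r = r¹⁰s, so r·s ≠ s·r and G is not abelian.

Answer: No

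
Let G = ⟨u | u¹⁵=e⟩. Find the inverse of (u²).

The order of (u²) is 15 (smallest k with (u²)ᵏ = e), so (u²)⁻¹ = (u²)¹⁴ = u¹³.
Check: (u²) · (u¹³) → (u²) · u¹³ = e, giving e as required.

Answer: u¹³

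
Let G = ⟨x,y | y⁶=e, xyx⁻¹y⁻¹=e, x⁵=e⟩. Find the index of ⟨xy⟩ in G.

First find ord(xy) by computing successive powers:
  (xy)¹ = xy, (xy)² = x²y², (xy)³ = x³y³, (xy)⁴ = x⁴y⁴, (xy)⁵ = y⁵, (xy)⁶ = x, (xy)⁷ = x²y, (xy)⁸ = x³y², (xy)⁹ = x⁴y³, (xy)¹⁰ = y⁴, (xy)¹¹ = xy⁵, (xy)¹² = x², (xy)¹³ = x³y, (xy)¹⁴ = x⁴y², (xy)¹⁵ = y³, (xy)¹⁶ = xy⁴, (xy)¹⁷ = x²y⁵, (xy)¹⁸ = x³, (xy)¹⁹ = x⁴y, (xy)²⁰ = y², (xy)²¹ = xy³, (xy)²² = x²y⁴, (xy)²³ = x³y⁵, (xy)²⁴ = x⁴, (xy)²⁵ = y, (xy)²⁶ = xy², (xy)²⁷ = x²y³, (xy)²⁸ = x³y⁴, (xy)²⁹ = x⁴y⁵, (xy)³⁰ = e.
So |⟨xy⟩| = ord(xy) = 30. With |G| = 30, by Lagrange [G : ⟨xy⟩] = 30/30 = 1.

Answer: 1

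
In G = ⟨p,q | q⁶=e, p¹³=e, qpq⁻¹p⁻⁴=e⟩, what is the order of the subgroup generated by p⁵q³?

|⟨p⁵q³⟩| equals the order of p⁵q³. Compute successive powers until reaching e:
  (p⁵q³)¹ = p⁵q³, (p⁵q³)² = e.
The smallest positive k with (p⁵q³)ᵏ = e is 2, so |⟨p⁵q³⟩| = 2.

Answer: 2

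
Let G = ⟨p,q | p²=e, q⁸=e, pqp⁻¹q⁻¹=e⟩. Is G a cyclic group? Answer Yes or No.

|G| = 16, but the maximum element order in G is 8 < 16. No single element generates all of G, so G is not cyclic.

Answer: No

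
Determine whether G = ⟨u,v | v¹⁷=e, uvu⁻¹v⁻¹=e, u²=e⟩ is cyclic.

|G| = 34. The element uv has order 34 (its powers give 34 distinct elements), so ⟨uv⟩ = G and G is cyclic.

Answer: Yes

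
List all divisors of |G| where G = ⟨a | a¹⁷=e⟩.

|G| = 17 = 17. By Lagrange's theorem the order of any subgroup divides 17; the divisors of 17 are 1, 17.

Answer: 1, 17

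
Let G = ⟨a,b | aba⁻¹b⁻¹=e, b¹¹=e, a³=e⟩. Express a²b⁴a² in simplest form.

Multiply left to right, reducing at each step:
  (a²) · b⁴ = a²b⁴
  (a²b⁴) · a² = ab⁴

Answer: ab⁴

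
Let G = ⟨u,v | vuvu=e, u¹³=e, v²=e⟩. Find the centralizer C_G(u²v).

⟨u²v⟩ ⊆ C_G(u²v) since powers of u²v commute with u²v; so |C_G(u²v)| ≥ |⟨u²v⟩| = 2.
By orbit–stabilizer, |C_G(u²v)| = |G| / |conj. class of u²v| = 26 / 13 = 2.
The 2 elements commuting with u²v are {e, u²v}.

Answer: {e, u²v}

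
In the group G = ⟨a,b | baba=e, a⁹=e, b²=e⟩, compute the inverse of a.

The order of a is 9 (smallest k with aᵏ = e), so a⁻¹ = a⁸ = a⁸.
Check: a · (a⁸) → a · a⁸ = e, giving e as required.

Answer: a⁸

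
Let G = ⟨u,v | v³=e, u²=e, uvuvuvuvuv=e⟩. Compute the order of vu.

Compute successive powers until reaching e:
  (vu)¹ = vu, (vu)² = vuvu, (vu)³ = uv²uv², (vu)⁴ = uv², (vu)⁵ = e.
The smallest positive k with (vu)ᵏ = e is 5.

Answer: 5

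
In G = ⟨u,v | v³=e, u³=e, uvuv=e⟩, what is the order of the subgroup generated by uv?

|⟨uv⟩| equals the order of uv. Compute successive powers until reaching e:
  (uv)¹ = uv, (uv)² = e.
The smallest positive k with (uv)ᵏ = e is 2, so |⟨uv⟩| = 2.

Answer: 2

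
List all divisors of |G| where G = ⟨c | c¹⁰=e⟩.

|G| = 10 = 2 · 5. By Lagrange's theorem the order of any subgroup divides 10; the divisors of 10 are 1, 2, 5, 10.

Answer: 1, 2, 5, 10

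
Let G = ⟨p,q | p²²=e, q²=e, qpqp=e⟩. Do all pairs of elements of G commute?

p·q = pq but q·p = p²¹q, so p·q ≠ q·p and G is not abelian.

Answer: No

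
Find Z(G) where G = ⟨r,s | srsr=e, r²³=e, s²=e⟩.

An element z ∈ Z(G) iff z commutes with every generator.
For example e is central: e·r = r = r·e; e·s = s = s·e.
Whereas r ∉ Z(G) since r·s = rs ≠ r²²s = s·r.
Checking each of the 46 elements this way gives Z(G) = {e}, of order 1.

Answer: {e}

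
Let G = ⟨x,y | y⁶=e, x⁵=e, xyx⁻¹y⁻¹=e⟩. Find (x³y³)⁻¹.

The order of (x³y³) is 10 (smallest k with (x³y³)ᵏ = e), so (x³y³)⁻¹ = (x³y³)⁹ = x²y³.
Check: (x³y³) · (x²y³) → (x³y³) · x² = y³;   (y³) · y³ = e, giving e as required.

Answer: x²y³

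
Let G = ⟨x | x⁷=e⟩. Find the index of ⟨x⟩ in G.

First find ord(x) by computing successive powers:
  x¹ = x, x² = x², x³ = x³, x⁴ = x⁴, x⁵ = x⁵, x⁶ = x⁶, x⁷ = e.
So |⟨x⟩| = ord(x) = 7. With |G| = 7, by Lagrange [G : ⟨x⟩] = 7/7 = 1.

Answer: 1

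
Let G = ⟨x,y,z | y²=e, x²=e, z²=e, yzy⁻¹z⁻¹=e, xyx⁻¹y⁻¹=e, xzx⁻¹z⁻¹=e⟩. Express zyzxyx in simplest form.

Multiply left to right, reducing at each step:
  z · y = yz
  (yz) · z = y
  y · x = xy
  (xy) · y = x
  x · x = e

Answer: e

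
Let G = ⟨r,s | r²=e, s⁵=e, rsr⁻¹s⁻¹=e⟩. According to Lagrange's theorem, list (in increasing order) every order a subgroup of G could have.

|G| = 10 = 2 · 5. By Lagrange's theorem the order of any subgroup divides 10; the divisors of 10 are 1, 2, 5, 10.

Answer: 1, 2, 5, 10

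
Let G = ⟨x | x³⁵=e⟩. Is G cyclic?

|G| = 35. The element x has order 35 (its powers give 35 distinct elements), so ⟨x⟩ = G and G is cyclic.

Answer: Yes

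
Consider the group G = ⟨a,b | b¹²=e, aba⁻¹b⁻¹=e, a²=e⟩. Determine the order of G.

Enumerate words in the generators, reducing via the relations: the distinct elements are
  {a, b, e, ab, b², b³, b⁴, b⁵, b⁶, b⁷, b⁸, b⁹, ab², ab³, ab⁴, ab⁵, ab⁶, ab⁷, ab⁸, ab⁹, b¹¹, b¹⁰, ab¹¹, ab¹⁰}.
No further products give new elements, so |G| = 24.

Answer: 24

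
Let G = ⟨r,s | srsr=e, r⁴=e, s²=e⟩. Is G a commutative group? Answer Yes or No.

r·s = rs but s·r = r³s, so r·s ≠ s·r and G is not abelian.

Answer: No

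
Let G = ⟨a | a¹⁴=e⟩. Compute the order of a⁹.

Compute successive powers until reaching e:
  (a⁹)¹ = a⁹, (a⁹)² = a⁴, (a⁹)³ = a¹³, (a⁹)⁴ = a⁸, (a⁹)⁵ = a³, (a⁹)⁶ = a¹², (a⁹)⁷ = a⁷, (a⁹)⁸ = a², (a⁹)⁹ = a¹¹, (a⁹)¹⁰ = a⁶, (a⁹)¹¹ = a, (a⁹)¹² = a¹⁰, (a⁹)¹³ = a⁵, (a⁹)¹⁴ = e.
The smallest positive k with (a⁹)ᵏ = e is 14.

Answer: 14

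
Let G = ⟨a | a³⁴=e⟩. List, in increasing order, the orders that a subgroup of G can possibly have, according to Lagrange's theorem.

|G| = 34 = 2 · 17. By Lagrange's theorem the order of any subgroup divides 34; the divisors of 34 are 1, 2, 17, 34.

Answer: 1, 2, 17, 34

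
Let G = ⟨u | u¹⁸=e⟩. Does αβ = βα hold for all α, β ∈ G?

G has a single generator, so G is cyclic and hence abelian.

Answer: Yes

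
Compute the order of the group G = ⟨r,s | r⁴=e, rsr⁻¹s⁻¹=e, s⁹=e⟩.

Enumerate words in the generators, reducing via the relations: the distinct elements are
  {e, r, s, rs, r², r³, s², s³, s⁴, s⁵, s⁶, s⁷, s⁸, rs², rs³, rs⁴, rs⁵, rs⁶, rs⁷, rs⁸, r²s, r³s, r²s², r²s³, r²s⁴, r²s⁵, r²s⁶, r²s⁷, r²s⁸, r³s², r³s³, r³s⁴, r³s⁵, r³s⁶, r³s⁷, r³s⁸}.
No further products give new elements, so |G| = 36.

Answer: 36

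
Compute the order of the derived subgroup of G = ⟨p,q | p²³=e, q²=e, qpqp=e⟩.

G' = [G, G] is generated by all commutators. The generator-pair commutators are: [p, q] = p².
The subgroup they normally generate is {e, p, p², p³, p⁴, p⁵, p⁶, p⁷, p⁸, p⁹, p¹⁰, p¹¹, p¹², p¹³, p¹⁴, p¹⁵, p¹⁶, p¹⁷, p¹⁸, p¹⁹, p²⁰, p²¹, p²²}, of order 23.
Check: |G/G'| = 46/23 = 2 is the order of the abelianisation.

Answer: 23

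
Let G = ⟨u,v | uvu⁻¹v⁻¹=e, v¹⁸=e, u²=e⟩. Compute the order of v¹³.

Compute successive powers until reaching e:
  (v¹³)¹ = v¹³, (v¹³)² = v⁸, (v¹³)³ = v³, (v¹³)⁴ = v¹⁶, (v¹³)⁵ = v¹¹, (v¹³)⁶ = v⁶, (v¹³)⁷ = v, (v¹³)⁸ = v¹⁴, (v¹³)⁹ = v⁹, (v¹³)¹⁰ = v⁴, (v¹³)¹¹ = v¹⁷, (v¹³)¹² = v¹², (v¹³)¹³ = v⁷, (v¹³)¹⁴ = v², (v¹³)¹⁵ = v¹⁵, (v¹³)¹⁶ = v¹⁰, (v¹³)¹⁷ = v⁵, (v¹³)¹⁸ = e.
The smallest positive k with (v¹³)ᵏ = e is 18.

Answer: 18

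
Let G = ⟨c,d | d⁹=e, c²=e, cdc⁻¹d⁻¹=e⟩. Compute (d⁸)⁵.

Compute successive powers of (d⁸), reducing at each step:
  (d⁸)²: (d⁸) · d⁸ = d⁷
  (d⁸)³: (d⁷) · d⁸ = d⁶
  (d⁸)⁴: (d⁶) · d⁸ = d⁵
  (d⁸)⁵: (d⁵) · d⁸ = d⁴

Answer: d⁴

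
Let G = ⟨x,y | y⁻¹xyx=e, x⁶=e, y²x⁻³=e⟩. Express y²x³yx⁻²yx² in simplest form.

Multiply left to right, reducing at each step:
  (x³) · x³ = e
  e · y = y
  y · x⁻² = x²y
  (x²y) · y = x⁵
  (x⁵) · x² = x

Answer: x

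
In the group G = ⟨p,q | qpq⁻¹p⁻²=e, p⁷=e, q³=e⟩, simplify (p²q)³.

Compute successive powers of (p²q), reducing at each step:
  (p²q)²: (p²q) · p² = p⁶q;   (p⁶q) · q = p⁶q²
  (p²q)³: (p⁶q²) · p² = q²;   (q²) · q = e

Answer: e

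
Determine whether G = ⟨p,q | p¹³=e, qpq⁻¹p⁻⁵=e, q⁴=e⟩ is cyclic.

Every cyclic group is abelian. But p·q = pq while q·p = p⁵q, so p·q ≠ q·p and G is not abelian. Hence G is not cyclic.

Answer: No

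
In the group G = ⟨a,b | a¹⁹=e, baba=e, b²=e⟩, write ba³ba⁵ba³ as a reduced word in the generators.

Multiply left to right, reducing at each step:
  b · a³ = a¹⁶b
  (a¹⁶b) · b = a¹⁶
  (a¹⁶) · a⁵ = a²
  (a²) · b = a²b
  (a²b) · a³ = a¹⁸b

Answer: a¹⁸b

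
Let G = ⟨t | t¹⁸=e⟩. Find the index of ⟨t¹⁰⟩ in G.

First find ord(t¹⁰) by computing successive powers:
  (t¹⁰)¹ = t¹⁰, (t¹⁰)² = t², (t¹⁰)³ = t¹², (t¹⁰)⁴ = t⁴, (t¹⁰)⁵ = t¹⁴, (t¹⁰)⁶ = t⁶, (t¹⁰)⁷ = t¹⁶, (t¹⁰)⁸ = t⁸, (t¹⁰)⁹ = e.
So |⟨t¹⁰⟩| = ord(t¹⁰) = 9. With |G| = 18, by Lagrange [G : ⟨t¹⁰⟩] = 18/9 = 2.

Answer: 2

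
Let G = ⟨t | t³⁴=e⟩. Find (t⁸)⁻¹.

The order of (t⁸) is 17 (smallest k with (t⁸)ᵏ = e), so (t⁸)⁻¹ = (t⁸)¹⁶ = t²⁶.
Check: (t⁸) · (t²⁶) → (t⁸) · t²⁶ = e, giving e as required.

Answer: t²⁶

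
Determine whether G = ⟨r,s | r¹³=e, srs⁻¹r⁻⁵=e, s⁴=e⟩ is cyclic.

Every cyclic group is abelian. But r·s = rs while s·r = r⁵s, so r·s ≠ s·r and G is not abelian. Hence G is not cyclic.

Answer: No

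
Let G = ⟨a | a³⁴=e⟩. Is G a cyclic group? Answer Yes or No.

|G| = 34. The element a has order 34 (its powers give 34 distinct elements), so ⟨a⟩ = G and G is cyclic.

Answer: Yes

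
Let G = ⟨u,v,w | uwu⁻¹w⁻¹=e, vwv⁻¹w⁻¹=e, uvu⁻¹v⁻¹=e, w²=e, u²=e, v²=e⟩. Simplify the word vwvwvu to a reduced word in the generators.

Multiply left to right, reducing at each step:
  v · w = vw
  (vw) · v = w
  w · w = e
  e · v = v
  v · u = uv

Answer: uv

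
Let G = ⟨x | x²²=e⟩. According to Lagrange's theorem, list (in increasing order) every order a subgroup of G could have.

|G| = 22 = 2 · 11. By Lagrange's theorem the order of any subgroup divides 22; the divisors of 22 are 1, 2, 11, 22.

Answer: 1, 2, 11, 22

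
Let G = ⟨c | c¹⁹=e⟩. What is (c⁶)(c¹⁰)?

Compute (c⁶) · (c¹⁰) by multiplying left to right and reducing via the relations at each step:
  (c⁶) · c¹⁰ = c¹⁶

Answer: c¹⁶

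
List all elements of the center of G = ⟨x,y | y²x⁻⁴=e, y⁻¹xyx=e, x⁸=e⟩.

An element z ∈ Z(G) iff z commutes with every generator.
For example x⁴ is central: (x⁴)·x = x⁵ = x·(x⁴); (x⁴)·y = y⁻¹ = y·(x⁴).
Whereas x ∉ Z(G) since x·y = xy ≠ x³y⁻¹ = y·x.
Checking each of the 16 elements this way gives Z(G) = {e, x⁴}, of order 2.

Answer: {e, x⁴}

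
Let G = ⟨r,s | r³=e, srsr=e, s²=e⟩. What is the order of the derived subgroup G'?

G' = [G, G] is generated by all commutators. The generator-pair commutators are: [r, s] = r².
The subgroup they normally generate is {e, r, r²}, of order 3.
Check: |G/G'| = 6/3 = 2 is the order of the abelianisation.

Answer: 3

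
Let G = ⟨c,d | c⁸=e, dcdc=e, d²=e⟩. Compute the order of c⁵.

Compute successive powers until reaching e:
  (c⁵)¹ = c⁵, (c⁵)² = c², (c⁵)³ = c⁷, (c⁵)⁴ = c⁴, (c⁵)⁵ = c, (c⁵)⁶ = c⁶, (c⁵)⁷ = c³, (c⁵)⁸ = e.
The smallest positive k with (c⁵)ᵏ = e is 8.

Answer: 8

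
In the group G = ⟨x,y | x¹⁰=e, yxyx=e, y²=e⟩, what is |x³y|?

Compute successive powers until reaching e:
  (x³y)¹ = x³y, (x³y)² = e.
The smallest positive k with (x³y)ᵏ = e is 2.

Answer: 2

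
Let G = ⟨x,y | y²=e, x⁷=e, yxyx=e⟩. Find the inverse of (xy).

The order of (xy) is 2 (smallest k with (xy)ᵏ = e), so (xy)⁻¹ = (xy)¹ = xy.
Check: (xy) · (xy) → (xy) · x = y;   y · y = e, giving e as required.

Answer: xy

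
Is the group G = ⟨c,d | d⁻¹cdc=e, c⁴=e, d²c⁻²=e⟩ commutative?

c·d = cd but d·c = cd⁻¹, so c·d ≠ d·c and G is not abelian.

Answer: No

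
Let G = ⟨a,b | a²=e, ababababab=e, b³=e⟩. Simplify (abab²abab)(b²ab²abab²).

Compute (abab²abab) · (b²ab²abab²) by multiplying left to right and reducing via the relations at each step:
  (abab²abab) · b² = abab²aba
  (abab²aba) · a = abab²ab
  (abab²ab) · b² = abab²a
  (abab²a) · a = abab²
  (abab²) · b = aba
  (aba) · a = ab
  (ab) · b² = a

Answer: a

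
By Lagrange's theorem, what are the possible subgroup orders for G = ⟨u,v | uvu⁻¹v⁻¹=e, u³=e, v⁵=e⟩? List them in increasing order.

|G| = 15 = 3 · 5. By Lagrange's theorem the order of any subgroup divides 15; the divisors of 15 are 1, 3, 5, 15.

Answer: 1, 3, 5, 15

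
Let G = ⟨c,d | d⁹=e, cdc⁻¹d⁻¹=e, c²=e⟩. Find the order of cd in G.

Compute successive powers until reaching e:
  (cd)¹ = cd, (cd)² = d², (cd)³ = cd³, (cd)⁴ = d⁴, (cd)⁵ = cd⁵, (cd)⁶ = d⁶, (cd)⁷ = cd⁷, (cd)⁸ = d⁸, (cd)⁹ = c, (cd)¹⁰ = d, (cd)¹¹ = cd², (cd)¹² = d³, (cd)¹³ = cd⁴, (cd)¹⁴ = d⁵, (cd)¹⁵ = cd⁶, (cd)¹⁶ = d⁷, (cd)¹⁷ = cd⁸, (cd)¹⁸ = e.
The smallest positive k with (cd)ᵏ = e is 18.

Answer: 18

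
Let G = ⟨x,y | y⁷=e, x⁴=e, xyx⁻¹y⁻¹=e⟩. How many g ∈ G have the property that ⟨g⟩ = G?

G is cyclic of order 28. An element generates G iff its order is 28, and a cyclic group of order 28 has exactly φ(28) = 12 such elements.

Answer: 12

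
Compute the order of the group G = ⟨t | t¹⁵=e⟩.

G is generated by a single element, so G is cyclic. The relator gives t¹⁵ = e and no smaller power is forced to be e, so the 15 powers {e, t, t², t³, t⁴, t⁵, t⁶, t⁷, t⁸, t⁹, t¹², t¹³, t¹¹, t¹⁰, t¹⁴} are distinct. Hence |G| = 15.

Answer: 15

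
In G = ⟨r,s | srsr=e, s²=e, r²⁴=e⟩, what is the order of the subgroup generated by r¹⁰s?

|⟨r¹⁰s⟩| equals the order of r¹⁰s. Compute successive powers until reaching e:
  (r¹⁰s)¹ = r¹⁰s, (r¹⁰s)² = e.
The smallest positive k with (r¹⁰s)ᵏ = e is 2, so |⟨r¹⁰s⟩| = 2.

Answer: 2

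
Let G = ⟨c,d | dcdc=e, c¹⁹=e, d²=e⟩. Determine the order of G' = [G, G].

G' = [G, G] is generated by all commutators. The generator-pair commutators are: [c, d] = c².
The subgroup they normally generate is {e, c, c², c³, c⁴, c⁵, c⁶, c⁷, c⁸, c⁹, c¹⁰, c¹¹, c¹², c¹³, c¹⁴, c¹⁵, c¹⁶, c¹⁷, c¹⁸}, of order 19.
Check: |G/G'| = 38/19 = 2 is the order of the abelianisation.

Answer: 19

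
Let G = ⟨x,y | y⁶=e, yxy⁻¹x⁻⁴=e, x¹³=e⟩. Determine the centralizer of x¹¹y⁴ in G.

⟨x¹¹y⁴⟩ ⊆ C_G(x¹¹y⁴) since powers of x¹¹y⁴ commute with x¹¹y⁴; so |C_G(x¹¹y⁴)| ≥ |⟨x¹¹y⁴⟩| = 3.
By orbit–stabilizer, |C_G(x¹¹y⁴)| = |G| / |conj. class of x¹¹y⁴| = 78 / 13 = 6.
The 6 elements commuting with x¹¹y⁴ are {e, xy⁵, x⁹y, x⁶y², x⁷y³, x¹¹y⁴}.

Answer: {e, xy⁵, x⁹y, x⁶y², x⁷y³, x¹¹y⁴}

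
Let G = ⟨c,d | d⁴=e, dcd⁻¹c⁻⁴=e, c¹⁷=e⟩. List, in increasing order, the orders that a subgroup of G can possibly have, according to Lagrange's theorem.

|G| = 68 = 2² · 17. By Lagrange's theorem the order of any subgroup divides 68; the divisors of 68 are 1, 2, 4, 17, 34, 68.

Answer: 1, 2, 4, 17, 34, 68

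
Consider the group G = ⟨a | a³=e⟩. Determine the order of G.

G is generated by a single element, so G is cyclic. The relator gives a³ = e and no smaller power is forced to be e, so the 3 powers {a, e, a²} are distinct. Hence |G| = 3.

Answer: 3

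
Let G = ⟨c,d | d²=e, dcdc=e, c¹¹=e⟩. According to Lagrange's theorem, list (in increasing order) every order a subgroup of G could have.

|G| = 22 = 2 · 11. By Lagrange's theorem the order of any subgroup divides 22; the divisors of 22 are 1, 2, 11, 22.

Answer: 1, 2, 11, 22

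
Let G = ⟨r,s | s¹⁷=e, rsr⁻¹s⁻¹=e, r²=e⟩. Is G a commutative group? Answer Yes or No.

Each pair of generators commutes: r·s = rs = s·r. Since the generators pairwise commute, every element of G commutes with every other, so G is abelian.

Answer: Yes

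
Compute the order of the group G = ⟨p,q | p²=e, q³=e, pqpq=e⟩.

Enumerate words in the generators, reducing via the relations: the distinct elements are
  {e, p, q, pq, q², pq²}.
No further products give new elements, so |G| = 6.

Answer: 6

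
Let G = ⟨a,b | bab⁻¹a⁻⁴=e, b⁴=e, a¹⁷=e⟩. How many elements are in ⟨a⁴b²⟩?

|⟨a⁴b²⟩| equals the order of a⁴b². Compute successive powers until reaching e:
  (a⁴b²)¹ = a⁴b², (a⁴b²)² = e.
The smallest positive k with (a⁴b²)ᵏ = e is 2, so |⟨a⁴b²⟩| = 2.

Answer: 2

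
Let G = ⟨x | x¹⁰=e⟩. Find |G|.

G is generated by a single element, so G is cyclic. The relator gives x¹⁰ = e and no smaller power is forced to be e, so the 10 powers {e, x, x², x³, x⁴, x⁵, x⁶, x⁷, x⁸, x⁹} are distinct. Hence |G| = 10.

Answer: 10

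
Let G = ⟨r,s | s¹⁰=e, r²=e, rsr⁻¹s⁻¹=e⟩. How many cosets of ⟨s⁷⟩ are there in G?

First find ord(s⁷) by computing successive powers:
  (s⁷)¹ = s⁷, (s⁷)² = s⁴, (s⁷)³ = s, (s⁷)⁴ = s⁸, (s⁷)⁵ = s⁵, (s⁷)⁶ = s², (s⁷)⁷ = s⁹, (s⁷)⁸ = s⁶, (s⁷)⁹ = s³, (s⁷)¹⁰ = e.
So |⟨s⁷⟩| = ord(s⁷) = 10. With |G| = 20, by Lagrange [G : ⟨s⁷⟩] = 20/10 = 2.

Answer: 2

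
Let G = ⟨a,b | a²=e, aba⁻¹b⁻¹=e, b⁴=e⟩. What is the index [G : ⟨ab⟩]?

First find ord(ab) by computing successive powers:
  (ab)¹ = ab, (ab)² = b², (ab)³ = ab³, (ab)⁴ = e.
So |⟨ab⟩| = ord(ab) = 4. With |G| = 8, by Lagrange [G : ⟨ab⟩] = 8/4 = 2.

Answer: 2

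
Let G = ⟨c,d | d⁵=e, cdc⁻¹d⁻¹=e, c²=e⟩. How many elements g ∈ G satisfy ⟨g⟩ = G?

G is cyclic of order 10. An element generates G iff its order is 10, and a cyclic group of order 10 has exactly φ(10) = 4 such elements.

Answer: 4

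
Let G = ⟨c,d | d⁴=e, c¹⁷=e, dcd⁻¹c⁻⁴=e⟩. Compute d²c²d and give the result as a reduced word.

Multiply left to right, reducing at each step:
  (d²) · c² = c¹⁵d²
  (c¹⁵d²) · d = c¹⁵d³

Answer: c¹⁵d³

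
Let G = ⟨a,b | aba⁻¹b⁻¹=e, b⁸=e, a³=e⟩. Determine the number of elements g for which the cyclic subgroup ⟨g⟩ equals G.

G is cyclic of order 24. An element generates G iff its order is 24, and a cyclic group of order 24 has exactly φ(24) = 8 such elements.

Answer: 8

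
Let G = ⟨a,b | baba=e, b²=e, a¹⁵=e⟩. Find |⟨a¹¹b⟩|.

|⟨a¹¹b⟩| equals the order of a¹¹b. Compute successive powers until reaching e:
  (a¹¹b)¹ = a¹¹b, (a¹¹b)² = e.
The smallest positive k with (a¹¹b)ᵏ = e is 2, so |⟨a¹¹b⟩| = 2.

Answer: 2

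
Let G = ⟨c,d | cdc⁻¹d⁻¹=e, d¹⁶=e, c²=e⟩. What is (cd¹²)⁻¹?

The order of (cd¹²) is 4 (smallest k with (cd¹²)ᵏ = e), so (cd¹²)⁻¹ = (cd¹²)³ = cd⁴.
Check: (cd¹²) · (cd⁴) → (cd¹²) · c = d¹²;   (d¹²) · d⁴ = e, giving e as required.

Answer: cd⁴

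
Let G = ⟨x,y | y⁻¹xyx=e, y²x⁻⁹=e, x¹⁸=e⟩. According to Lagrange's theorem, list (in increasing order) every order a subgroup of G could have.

|G| = 36 = 2² · 3². By Lagrange's theorem the order of any subgroup divides 36; the divisors of 36 are 1, 2, 3, 4, 6, 9, 12, 18, 36.

Answer: 1, 2, 3, 4, 6, 9, 12, 18, 36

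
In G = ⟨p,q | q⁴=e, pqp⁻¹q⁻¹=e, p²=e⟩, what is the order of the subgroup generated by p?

|⟨p⟩| equals the order of p. Compute successive powers until reaching e:
  p¹ = p, p² = e.
The smallest positive k with pᵏ = e is 2, so |⟨p⟩| = 2.

Answer: 2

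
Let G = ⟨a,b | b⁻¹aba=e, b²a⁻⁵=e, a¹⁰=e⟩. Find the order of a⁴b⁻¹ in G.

Compute successive powers until reaching e:
  (a⁴b⁻¹)¹ = a⁴b⁻¹, (a⁴b⁻¹)² = a⁵, (a⁴b⁻¹)³ = a⁴b, (a⁴b⁻¹)⁴ = e.
The smallest positive k with (a⁴b⁻¹)ᵏ = e is 4.

Answer: 4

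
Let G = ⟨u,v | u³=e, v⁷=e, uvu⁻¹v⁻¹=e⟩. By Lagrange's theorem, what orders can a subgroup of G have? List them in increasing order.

|G| = 21 = 3 · 7. By Lagrange's theorem the order of any subgroup divides 21; the divisors of 21 are 1, 3, 7, 21.

Answer: 1, 3, 7, 21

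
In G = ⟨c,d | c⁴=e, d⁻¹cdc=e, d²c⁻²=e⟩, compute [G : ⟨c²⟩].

First find ord(c²) by computing successive powers:
  (c²)¹ = c², (c²)² = e.
So |⟨c²⟩| = ord(c²) = 2. With |G| = 8, by Lagrange [G : ⟨c²⟩] = 8/2 = 4.

Answer: 4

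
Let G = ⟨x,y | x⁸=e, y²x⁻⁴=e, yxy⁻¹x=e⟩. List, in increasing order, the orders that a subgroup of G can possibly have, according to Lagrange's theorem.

|G| = 16 = 2⁴. By Lagrange's theorem the order of any subgroup divides 16; the divisors of 16 are 1, 2, 4, 8, 16.

Answer: 1, 2, 4, 8, 16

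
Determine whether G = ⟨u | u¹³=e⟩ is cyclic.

|G| = 13. The element u has order 13 (its powers give 13 distinct elements), so ⟨u⟩ = G and G is cyclic.

Answer: Yes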